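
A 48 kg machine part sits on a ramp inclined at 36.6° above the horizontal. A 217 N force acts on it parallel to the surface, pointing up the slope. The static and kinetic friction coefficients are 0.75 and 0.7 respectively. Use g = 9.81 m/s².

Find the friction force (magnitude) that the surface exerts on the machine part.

f ≈ 63.8 N (up the incline)

Perpendicular to the surface, N = m g cos θ = 48·9.81·cos 36.6° = 378 N.
Parallel to the incline, ΣF = 0 gives f = m g sin θ − P = 280.8 − 217 = 63.75 N (up-slope positive).
Maximum static friction available: μ_s N = 0.75 × 378 = 283.5 N.
Since |63.75| ≤ 283.5 N, the machine part remains in static equilibrium and friction takes exactly the required value.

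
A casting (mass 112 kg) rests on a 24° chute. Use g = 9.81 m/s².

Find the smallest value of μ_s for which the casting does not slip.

At the slip threshold m g sin θ = μ_s m g cos θ, so μ_s,min = tan θ.
μ_s,min = tan 24° = 0.445.

μ_s,min ≈ 0.445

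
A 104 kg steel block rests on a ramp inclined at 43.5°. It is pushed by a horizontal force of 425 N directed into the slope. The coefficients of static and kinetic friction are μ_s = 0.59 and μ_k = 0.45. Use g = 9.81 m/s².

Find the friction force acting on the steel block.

Resolve perpendicular to the incline: N = m g cos θ + P sin θ = 104×9.81×cos 43.5° + 425×sin 43.5° = 1033 N.
Parallel to the incline: P cos θ − m g sin θ = 308.3 − 702.3 = -394 N; the friction needed to balance this is 394 N acting up the slope.
The limit of static friction is μ_s N = 609.2 N.
|f_req| = 394 ≤ 609.2 N → the steel block is in equilibrium; friction equals the required value.

f ≈ 394 N (up the incline)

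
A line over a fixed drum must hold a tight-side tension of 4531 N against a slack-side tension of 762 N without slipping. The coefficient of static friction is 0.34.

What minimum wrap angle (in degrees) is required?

β_min ≈ 300°

T₂/T₁ = e^{μβ} → β = ln(T₂/T₁)/μ.
β = ln(4531/762)/0.34 = 1.783/0.34 = 5.243 rad.
In degrees: β = 5.243 × 180/π = 300°.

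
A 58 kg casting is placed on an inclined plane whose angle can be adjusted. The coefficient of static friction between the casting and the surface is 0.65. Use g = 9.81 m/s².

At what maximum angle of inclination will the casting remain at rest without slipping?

At the slip threshold, m g sin θ = μ_s · m g cos θ, so tan θ = μ_s.
θ_max = arctan(0.65) = 33°.

θ_max ≈ 33°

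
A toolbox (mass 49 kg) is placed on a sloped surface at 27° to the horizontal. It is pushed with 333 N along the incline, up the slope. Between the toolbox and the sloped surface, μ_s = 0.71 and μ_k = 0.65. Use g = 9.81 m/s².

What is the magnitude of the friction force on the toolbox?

f ≈ 115 N (down the incline)

The normal reaction is N = m g cos θ = 428.3 N.
The friction needed for equilibrium is m g sin θ − P = 218.2 − 333 = -114.8 N, measured positive up-slope.
Maximum static friction available: μ_s N = 0.71 × 428.3 = 304.1 N.
Since |-114.8| ≤ 304.1 N, static friction is sufficient; f equals the required value, not μ_s N.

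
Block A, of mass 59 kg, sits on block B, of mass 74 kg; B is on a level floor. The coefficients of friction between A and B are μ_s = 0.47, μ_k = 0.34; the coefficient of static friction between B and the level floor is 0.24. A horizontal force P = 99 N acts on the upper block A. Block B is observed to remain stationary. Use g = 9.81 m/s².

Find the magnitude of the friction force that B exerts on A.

The normal force B exerts on A is simply A's weight, N₁ = 578.8 N.
Maximum static friction on A from B: μ_s N₁ = 0.47×578.8 = 272 N.
P = 99 N is within that limit, so A and B move together (both at rest); the A–B friction is simply f₁ = P = 99 N.
By Newton's third law B feels 99 N forward from A. With B stationary, the floor's static friction on B balances it: f₂ = 99 N (well within μ_s(m_A+m_B)g = 313.1 N).

f ≈ 99 N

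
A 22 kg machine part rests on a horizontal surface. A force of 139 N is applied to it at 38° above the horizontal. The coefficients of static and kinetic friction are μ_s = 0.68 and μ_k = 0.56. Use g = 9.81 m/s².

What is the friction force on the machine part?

The vertical component of P reduces the normal force: N = m g − P sin α = 215.8 − 85.58 = 130.2 N.
Horizontally, friction must balance P cos α = 109.5 N.
μ_s N = 0.68 × 130.2 = 88.57 N.
109.5 > 88.57 N → the machine part slides; f = μ_k N = 0.56×130.2 = 72.9 N.

f ≈ 72.9 N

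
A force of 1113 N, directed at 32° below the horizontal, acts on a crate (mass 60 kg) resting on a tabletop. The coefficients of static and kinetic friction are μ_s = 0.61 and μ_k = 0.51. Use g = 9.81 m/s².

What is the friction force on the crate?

The vertical component of P adds to the normal force: N = m g + P sin α = 588.6 + 589.8 = 1178 N.
The horizontal driving force is P cos α = 943.9 N, so equilibrium needs friction f = 943.9 N.
μ_s N = 0.61 × 1178 = 718.8 N.
943.9 > 718.8 N → the crate slides; f = μ_k N = 0.51×1178 = 601 N.

f ≈ 601 N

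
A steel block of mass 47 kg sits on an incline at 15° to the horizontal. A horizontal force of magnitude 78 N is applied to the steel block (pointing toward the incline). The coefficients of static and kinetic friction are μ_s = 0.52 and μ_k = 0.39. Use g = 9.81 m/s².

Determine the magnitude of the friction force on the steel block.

f ≈ 44 N (up the incline)

Normal direction: N = m g cos θ + P sin θ = 465.5 N.
Along the incline, the net driving force (taking up-slope positive) is P cos θ − m g sin θ = 75.34 − 119.3 = -43.99 N, so equilibrium requires friction f = 43.99 N (up-slope).
The limit of static friction is μ_s N = 242.1 N.
|f_req| = 43.99 ≤ 242.1 N → the steel block is in equilibrium; friction equals the required value.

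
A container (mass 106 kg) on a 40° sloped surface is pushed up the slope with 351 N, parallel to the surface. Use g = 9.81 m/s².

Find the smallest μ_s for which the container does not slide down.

N = m g cos θ = 796.6 N.
Friction must make up the shortfall along the incline: f = m g sin θ − P = 668.4 − 351 = 317.4 N.
At the threshold f = μ_s N, so μ_s,min = 317.4/796.6 = 0.398.

μ_s,min ≈ 0.398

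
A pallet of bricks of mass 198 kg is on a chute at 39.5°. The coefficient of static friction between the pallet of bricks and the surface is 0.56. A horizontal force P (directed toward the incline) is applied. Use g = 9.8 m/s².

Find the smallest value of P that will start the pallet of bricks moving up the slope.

At impending motion up the slope, friction acts down-slope at its limit: f = μ_s N.
Perpendicular to the incline: N = m g cos θ + P sin θ.
Along the incline: P cos θ = m g sin θ + μ_s N = m g sin θ + μ_s (m g cos θ + P sin θ).
Solving, P (cos θ − μ_s sin θ) = m g (sin θ + μ_s cos θ), so P = 198×9.8×(sin 39.5° + 0.56 cos 39.5°)/(cos 39.5° − 0.56 sin 39.5°) = 1940×1.068/0.4154 = 4990 N.

P ≈ 4990 N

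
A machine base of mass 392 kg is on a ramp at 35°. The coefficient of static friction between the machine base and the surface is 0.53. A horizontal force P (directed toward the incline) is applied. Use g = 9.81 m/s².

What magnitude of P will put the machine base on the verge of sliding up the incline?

At impending motion up the slope, friction acts down-slope at its limit: f = μ_s N.
Perpendicular to the incline: N = m g cos θ + P sin θ.
Along the incline: P cos θ = m g sin θ + μ_s N = m g sin θ + μ_s (m g cos θ + P sin θ).
Solving, P (cos θ − μ_s sin θ) = m g (sin θ + μ_s cos θ), so P = 392×9.81×(sin 35° + 0.53 cos 35°)/(cos 35° − 0.53 sin 35°) = 3850×1.008/0.5152 = 7520 N.

P ≈ 7520 N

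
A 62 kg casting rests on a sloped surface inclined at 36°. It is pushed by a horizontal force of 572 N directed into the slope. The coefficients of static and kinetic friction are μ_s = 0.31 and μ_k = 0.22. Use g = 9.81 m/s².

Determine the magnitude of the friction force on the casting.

f ≈ 105 N (down the incline)

The horizontal push has a component P sin θ into the surface, so N = m g cos θ + P sin θ = 492.1 + 336.2 = 828.3 N.
Parallel to the incline: P cos θ − m g sin θ = 462.8 − 357.5 = 105.3 N; the friction needed to balance this is 105.3 N acting down the slope.
Maximum static friction: μ_s N = 0.31 × 828.3 = 256.8 N.
|f_req| = 105.3 ≤ 256.8 N → the casting is in equilibrium; friction equals the required value.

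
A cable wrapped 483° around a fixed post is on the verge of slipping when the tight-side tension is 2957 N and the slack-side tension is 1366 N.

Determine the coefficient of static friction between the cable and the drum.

μ ≈ 0.0916

T₂/T₁ = e^{μβ} → μ = ln(T₂/T₁)/β.
β = 483° = 8.43 rad.
μ = ln(2957/1366)/8.43 = ln(2.165)/8.43 = 0.0916.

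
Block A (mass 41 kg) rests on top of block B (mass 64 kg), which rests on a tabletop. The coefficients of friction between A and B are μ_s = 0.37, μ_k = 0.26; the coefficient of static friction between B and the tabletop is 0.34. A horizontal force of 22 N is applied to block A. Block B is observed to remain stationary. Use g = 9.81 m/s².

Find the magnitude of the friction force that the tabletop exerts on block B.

The normal force B exerts on A is simply A's weight, N₁ = 402.2 N.
So the A–B interface can sustain at most μ_s N₁ = 148.8 N of static friction.
P = 22 N is within that limit, so A and B move together (both at rest); the A–B friction is simply f₁ = P = 22 N.
B experiences an equal 22 N forward from A (third law). B is in equilibrium, so the floor supplies f₂ = 22 N of static friction (limit μ_s(m_A+m_B)g = 350.2 N, not exceeded).

f ≈ 22 N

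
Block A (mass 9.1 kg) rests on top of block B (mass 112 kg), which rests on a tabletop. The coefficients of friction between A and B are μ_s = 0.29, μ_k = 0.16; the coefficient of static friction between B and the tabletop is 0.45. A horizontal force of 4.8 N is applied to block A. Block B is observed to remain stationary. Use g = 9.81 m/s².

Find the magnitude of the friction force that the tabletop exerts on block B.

f ≈ 4.8 N

Between the blocks, N₁ = m_A g = 89.27 N.
Maximum static friction on A from B: μ_s N₁ = 0.29×89.27 = 25.89 N.
P = 4.8 N is within that limit, so A and B move together (both at rest); the A–B friction is simply f₁ = P = 4.8 N.
B experiences an equal 4.8 N forward from A (third law). B is in equilibrium, so the floor supplies f₂ = 4.8 N of static friction (limit μ_s(m_A+m_B)g = 534.6 N, not exceeded).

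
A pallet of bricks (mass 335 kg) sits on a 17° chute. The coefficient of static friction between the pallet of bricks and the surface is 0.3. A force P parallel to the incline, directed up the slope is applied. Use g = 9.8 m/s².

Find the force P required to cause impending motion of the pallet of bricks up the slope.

P ≈ 1900 N

At impending motion up the slope, friction acts down-slope at its limit: f = μ_s N.
P is parallel to the surface, so N = m g cos θ = 3140 N.
Along the incline: P = m g sin θ + μ_s N = 960 + 0.3×3140 = 1900 N.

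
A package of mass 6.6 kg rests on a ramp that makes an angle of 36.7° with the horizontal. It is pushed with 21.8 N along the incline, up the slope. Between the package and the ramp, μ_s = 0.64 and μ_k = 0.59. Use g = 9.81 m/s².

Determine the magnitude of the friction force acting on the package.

f ≈ 16.9 N (up the incline)

Normal force: N = m g cos θ = 6.6 × 9.81 × cos 36.7° = 51.91 N.
The friction needed for equilibrium is m g sin θ − P = 38.69 − 21.8 = 16.89 N, measured positive up-slope.
Static friction can supply at most μ_s N = 33.22 N.
Since |16.89| ≤ 33.22 N, static friction is sufficient; f equals the required value, not μ_s N.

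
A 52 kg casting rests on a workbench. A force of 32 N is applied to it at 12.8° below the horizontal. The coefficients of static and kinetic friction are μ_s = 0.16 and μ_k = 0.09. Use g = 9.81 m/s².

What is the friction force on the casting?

f ≈ 31.2 N

The vertical component of P adds to the normal force: N = m g + P sin α = 510.1 + 7.09 = 517.2 N.
For equilibrium, f = P cos α = 32×cos 12.8° = 31.2 N.
The static-friction limit is μ_s N = 82.75 N.
31.2 ≤ 82.75 N → static; friction equals the required 31.2 N.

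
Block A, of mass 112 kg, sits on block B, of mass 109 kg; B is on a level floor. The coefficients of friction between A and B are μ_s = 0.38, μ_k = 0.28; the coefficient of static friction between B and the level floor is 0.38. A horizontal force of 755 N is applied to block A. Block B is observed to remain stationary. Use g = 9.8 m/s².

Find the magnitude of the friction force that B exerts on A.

f ≈ 307 N

Normal force at the A–B interface: N₁ = m_A g = 1098 N.
So the A–B interface can sustain at most μ_s N₁ = 417.1 N of static friction.
P = 755 N exceeds that limit, so A slips over B and the interface friction becomes kinetic: f₁ = μ_k N₁ = 0.28×1098 = 307 N.
By Newton's third law B feels 307 N forward from A. With B stationary, the floor's static friction on B balances it: f₂ = 307 N (well within μ_s(m_A+m_B)g = 823 N).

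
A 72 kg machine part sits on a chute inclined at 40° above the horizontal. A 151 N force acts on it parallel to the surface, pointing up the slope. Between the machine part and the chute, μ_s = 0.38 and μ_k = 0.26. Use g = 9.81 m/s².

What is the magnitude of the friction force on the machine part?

f ≈ 141 N (up the incline)

Normal force: N = m g cos θ = 72 × 9.81 × cos 40° = 541.1 N.
The friction needed for equilibrium is m g sin θ − P = 454 − 151 = 303 N, measured positive up-slope.
The static-friction ceiling is μ_s N = 0.38 × 541.1 = 205.6 N.
|303| exceeds 205.6 N, so the machine part slips down-slope; friction is kinetic, f = μ_k N = 0.26×541.1 = 141 N.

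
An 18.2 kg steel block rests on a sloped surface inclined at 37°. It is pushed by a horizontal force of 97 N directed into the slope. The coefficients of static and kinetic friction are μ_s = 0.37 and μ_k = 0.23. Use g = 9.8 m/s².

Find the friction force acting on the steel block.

Resolve perpendicular to the incline: N = m g cos θ + P sin θ = 18.2×9.8×cos 37° + 97×sin 37° = 200.8 N.
Along the incline, the net driving force (taking up-slope positive) is P cos θ − m g sin θ = 77.47 − 107.3 = -29.87 N, so equilibrium requires friction f = 29.87 N (up-slope).
The limit of static friction is μ_s N = 74.3 N.
Since 29.87 N is within the 74.3 N limit, the steel block stays put and friction is exactly 29.9 N.

f ≈ 29.9 N (up the incline)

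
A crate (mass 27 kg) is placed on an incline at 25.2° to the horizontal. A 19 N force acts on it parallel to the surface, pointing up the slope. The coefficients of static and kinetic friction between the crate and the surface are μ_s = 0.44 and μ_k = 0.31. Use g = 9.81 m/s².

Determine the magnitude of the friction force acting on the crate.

Normal force: N = m g cos θ = 27 × 9.81 × cos 25.2° = 239.7 N.
Parallel to the incline, ΣF = 0 gives f = m g sin θ − P = 112.8 − 19 = 93.78 N (up-slope positive).
Maximum static friction available: μ_s N = 0.44 × 239.7 = 105.5 N.
Since |93.78| ≤ 105.5 N, no slip — friction simply equals what equilibrium demands.

f ≈ 93.8 N (up the incline)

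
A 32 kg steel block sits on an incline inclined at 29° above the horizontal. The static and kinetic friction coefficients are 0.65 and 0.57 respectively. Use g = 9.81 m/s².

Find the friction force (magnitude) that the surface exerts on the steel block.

Perpendicular to the surface, N = m g cos θ = 32·9.81·cos 29° = 274.6 N.
For equilibrium along the incline, friction must balance the weight component: f = m g sin θ = 152.2 N up the slope.
The static-friction ceiling is μ_s N = 0.65 × 274.6 = 178.5 N.
Since |152.2| ≤ 178.5 N, static friction is sufficient; f equals the required value, not μ_s N.

f ≈ 152 N (up the incline)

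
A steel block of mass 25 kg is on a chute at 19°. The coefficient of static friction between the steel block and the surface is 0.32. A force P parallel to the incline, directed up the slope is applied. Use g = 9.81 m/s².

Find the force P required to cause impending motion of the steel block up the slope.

At impending motion up the slope, friction acts down-slope at its limit: f = μ_s N.
P is parallel to the surface, so N = m g cos θ = 232 N.
Along the incline: P = m g sin θ + μ_s N = 79.8 + 0.32×232 = 154 N.

P ≈ 154 N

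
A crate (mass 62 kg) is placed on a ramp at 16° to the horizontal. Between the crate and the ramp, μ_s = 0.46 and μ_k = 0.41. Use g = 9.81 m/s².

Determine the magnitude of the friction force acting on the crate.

Normal force: N = m g cos θ = 62 × 9.81 × cos 16° = 584.7 N.
Along the slope the weight component is m g sin θ = 167.6 N; friction must supply exactly this, acting up-slope.
Static friction can supply at most μ_s N = 268.9 N.
Since |167.6| ≤ 268.9 N, the crate remains in static equilibrium and friction takes exactly the required value.

f ≈ 168 N (up the incline)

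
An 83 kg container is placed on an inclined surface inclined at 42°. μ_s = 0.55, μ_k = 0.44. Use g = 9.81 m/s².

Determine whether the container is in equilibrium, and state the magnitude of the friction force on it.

f ≈ 266 N

N = m g cos θ = 605 N.
Down-slope weight component: m g sin θ = 545 N.
μ_s N = 333 N.
545 > 333 N, so it slides; kinetic friction f = μ_k N = 0.44×605 = 266 N.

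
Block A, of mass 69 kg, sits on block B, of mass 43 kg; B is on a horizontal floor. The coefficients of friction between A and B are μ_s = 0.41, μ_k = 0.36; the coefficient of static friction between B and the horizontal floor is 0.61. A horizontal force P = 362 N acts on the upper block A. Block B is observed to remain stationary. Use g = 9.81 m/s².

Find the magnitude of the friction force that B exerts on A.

Normal force at the A–B interface: N₁ = m_A g = 676.9 N.
So the A–B interface can sustain at most μ_s N₁ = 277.5 N of static friction.
P = 362 N exceeds that limit, so A slips over B and the interface friction becomes kinetic: f₁ = μ_k N₁ = 0.36×676.9 = 244 N.
B experiences an equal 244 N forward from A (third law). B is in equilibrium, so the floor supplies f₂ = 244 N of static friction (limit μ_s(m_A+m_B)g = 670.2 N, not exceeded).

f ≈ 244 N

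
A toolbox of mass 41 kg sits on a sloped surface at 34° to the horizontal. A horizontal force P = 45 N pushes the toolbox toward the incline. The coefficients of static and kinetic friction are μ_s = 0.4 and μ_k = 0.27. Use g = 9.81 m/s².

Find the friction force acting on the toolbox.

f ≈ 96.8 N (up the incline)

Resolve perpendicular to the incline: N = m g cos θ + P sin θ = 41×9.81×cos 34° + 45×sin 34° = 358.6 N.
Along the incline, the net driving force (taking up-slope positive) is P cos θ − m g sin θ = 37.31 − 224.9 = -187.6 N, so equilibrium requires friction f = 187.6 N (up-slope).
Maximum static friction: μ_s N = 0.4 × 358.6 = 143.4 N.
The required 187.6 N exceeds the static limit, so the toolbox slides down-slope and f = μ_k N = 0.27×358.6 = 96.8 N.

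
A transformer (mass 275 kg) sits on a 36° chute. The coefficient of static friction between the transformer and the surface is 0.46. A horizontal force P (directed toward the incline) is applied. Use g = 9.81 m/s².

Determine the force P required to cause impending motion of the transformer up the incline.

At impending motion up the slope, friction acts down-slope at its limit: f = μ_s N.
Perpendicular to the incline: N = m g cos θ + P sin θ.
Along the incline: P cos θ = m g sin θ + μ_s N = m g sin θ + μ_s (m g cos θ + P sin θ).
Solving, P (cos θ − μ_s sin θ) = m g (sin θ + μ_s cos θ), so P = 275×9.81×(sin 36° + 0.46 cos 36°)/(cos 36° − 0.46 sin 36°) = 2700×0.9599/0.5386 = 4810 N.

P ≈ 4810 N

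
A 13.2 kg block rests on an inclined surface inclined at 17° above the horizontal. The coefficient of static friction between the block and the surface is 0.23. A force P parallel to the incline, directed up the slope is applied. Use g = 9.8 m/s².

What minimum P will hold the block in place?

P_min ≈ 9.37 N

The block tends to slide down (tan θ > μ_s), so at the point of impending slip friction acts up-slope at its limit: f = μ_s N.
P is parallel to the surface, so N = m g cos θ = 124 N.
Along the incline: P + μ_s N = m g sin θ, so P = 37.8 − 0.23×124 = 9.37 N.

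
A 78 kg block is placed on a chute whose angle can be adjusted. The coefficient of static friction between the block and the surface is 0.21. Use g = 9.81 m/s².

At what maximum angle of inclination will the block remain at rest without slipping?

θ_max ≈ 11.9°

At the slip threshold, m g sin θ = μ_s · m g cos θ, so tan θ = μ_s.
θ_max = arctan(0.21) = 11.9°.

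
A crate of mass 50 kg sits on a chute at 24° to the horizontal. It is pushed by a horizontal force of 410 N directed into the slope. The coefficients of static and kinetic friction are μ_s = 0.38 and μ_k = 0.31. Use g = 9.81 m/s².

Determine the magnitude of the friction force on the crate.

Resolve perpendicular to the incline: N = m g cos θ + P sin θ = 50×9.81×cos 24° + 410×sin 24° = 614.9 N.
Along the incline, the net driving force (taking up-slope positive) is P cos θ − m g sin θ = 374.6 − 199.5 = 175 N, so equilibrium requires friction f = -175 N (down-slope).
Maximum static friction: μ_s N = 0.38 × 614.9 = 233.6 N.
Since 175 N is within the 233.6 N limit, the crate stays put and friction is exactly 175 N.

f ≈ 175 N (down the incline)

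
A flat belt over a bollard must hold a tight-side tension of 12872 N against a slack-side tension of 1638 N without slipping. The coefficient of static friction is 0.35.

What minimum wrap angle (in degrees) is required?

β_min ≈ 337°

T₂/T₁ = e^{μβ} → β = ln(T₂/T₁)/μ.
β = ln(12872/1638)/0.35 = 2.062/0.35 = 5.89 rad.
In degrees: β = 5.89 × 180/π = 337°.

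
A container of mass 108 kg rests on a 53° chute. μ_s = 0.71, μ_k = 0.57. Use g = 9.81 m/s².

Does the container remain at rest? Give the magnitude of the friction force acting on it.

N = m g cos θ = 638 N.
Down-slope weight component: m g sin θ = 846 N.
μ_s N = 453 N.
846 > 453 N, so it slides; kinetic friction f = μ_k N = 0.57×638 = 363 N.

f ≈ 363 N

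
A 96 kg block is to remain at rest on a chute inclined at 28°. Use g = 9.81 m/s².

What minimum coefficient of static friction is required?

At the slip threshold m g sin θ = μ_s m g cos θ, so μ_s,min = tan θ.
μ_s,min = tan 28° = 0.532.

μ_s,min ≈ 0.532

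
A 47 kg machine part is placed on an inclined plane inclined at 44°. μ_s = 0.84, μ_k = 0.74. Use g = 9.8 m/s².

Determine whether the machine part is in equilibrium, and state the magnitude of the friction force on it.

N = m g cos θ = 331 N.
Down-slope weight component: m g sin θ = 320 N.
μ_s N = 278 N.
320 > 278 N, so it slides; kinetic friction f = μ_k N = 0.74×331 = 245 N.

f ≈ 245 N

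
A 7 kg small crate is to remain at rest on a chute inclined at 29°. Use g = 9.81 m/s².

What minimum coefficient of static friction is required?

μ_s,min ≈ 0.554

At the slip threshold m g sin θ = μ_s m g cos θ, so μ_s,min = tan θ.
μ_s,min = tan 29° = 0.554.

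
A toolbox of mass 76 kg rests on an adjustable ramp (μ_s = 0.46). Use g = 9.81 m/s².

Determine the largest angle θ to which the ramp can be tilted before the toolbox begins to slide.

At the slip threshold, m g sin θ = μ_s · m g cos θ, so tan θ = μ_s.
θ_max = arctan(0.46) = 24.7°.

θ_max ≈ 24.7°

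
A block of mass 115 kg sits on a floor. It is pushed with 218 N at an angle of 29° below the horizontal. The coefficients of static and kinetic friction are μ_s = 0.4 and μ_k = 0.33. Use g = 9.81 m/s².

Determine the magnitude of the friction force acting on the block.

Vertical equilibrium gives N = m g + P sin α = 1234 N.
For equilibrium, f = P cos α = 218×cos 29° = 190.7 N.
μ_s N = 0.4 × 1234 = 493.5 N.
190.7 ≤ 493.5 N → static; friction equals the required 191 N.

f ≈ 191 N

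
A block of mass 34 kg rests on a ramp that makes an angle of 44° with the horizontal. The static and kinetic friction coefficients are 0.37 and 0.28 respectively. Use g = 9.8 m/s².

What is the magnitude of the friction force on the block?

Perpendicular to the surface, N = m g cos θ = 34·9.8·cos 44° = 239.7 N.
For equilibrium along the incline, friction must balance the weight component: f = m g sin θ = 231.5 N up the slope.
Static friction can supply at most μ_s N = 88.68 N.
|231.5| exceeds 88.68 N, so the block slips down-slope; friction is kinetic, f = μ_k N = 0.28×239.7 = 67.1 N.

f ≈ 67.1 N (up the incline)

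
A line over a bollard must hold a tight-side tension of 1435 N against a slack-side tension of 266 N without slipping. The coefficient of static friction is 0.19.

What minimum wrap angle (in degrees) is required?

β_min ≈ 508°

T₂/T₁ = e^{μβ} → β = ln(T₂/T₁)/μ.
β = ln(1435/266)/0.19 = 1.685/0.19 = 8.871 rad.
In degrees: β = 8.871 × 180/π = 508°.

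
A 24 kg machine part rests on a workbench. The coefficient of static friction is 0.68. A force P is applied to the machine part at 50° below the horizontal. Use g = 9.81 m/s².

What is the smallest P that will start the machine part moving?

P ≈ 1310 N

N = m g + P sin α (the push presses the machine part into the workbench).
At impending slip, P cos α = μ_s N = μ_s (m g + P sin α).
Solving: P (cos α − μ_s sin α) = μ_s m g → P = 0.68×235/(cos 50° − 0.68 sin 50°) = 160/0.1219 = 1310 N.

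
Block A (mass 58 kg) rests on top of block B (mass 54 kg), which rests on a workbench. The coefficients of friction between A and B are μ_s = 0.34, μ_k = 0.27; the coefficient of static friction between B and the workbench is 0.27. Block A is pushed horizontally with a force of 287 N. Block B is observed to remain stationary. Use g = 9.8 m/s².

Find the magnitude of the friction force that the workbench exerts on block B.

Between the blocks, N₁ = m_A g = 568.4 N.
So the A–B interface can sustain at most μ_s N₁ = 193.3 N of static friction.
P = 287 N exceeds that limit, so A slips over B and the interface friction becomes kinetic: f₁ = μ_k N₁ = 0.27×568.4 = 153 N.
By Newton's third law B feels 153 N forward from A. With B stationary, the floor's static friction on B balances it: f₂ = 153 N (well within μ_s(m_A+m_B)g = 296.4 N).

f ≈ 153 N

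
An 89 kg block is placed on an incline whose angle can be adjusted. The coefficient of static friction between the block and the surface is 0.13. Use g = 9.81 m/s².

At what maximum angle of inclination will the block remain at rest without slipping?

At the slip threshold, m g sin θ = μ_s · m g cos θ, so tan θ = μ_s.
θ_max = arctan(0.13) = 7.41°.

θ_max ≈ 7.41°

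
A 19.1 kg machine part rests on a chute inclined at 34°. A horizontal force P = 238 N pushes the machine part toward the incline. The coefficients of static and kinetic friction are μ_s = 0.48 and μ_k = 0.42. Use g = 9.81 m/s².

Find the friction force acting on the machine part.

Normal direction: N = m g cos θ + P sin θ = 288.4 N.
Along the incline, the net driving force (taking up-slope positive) is P cos θ − m g sin θ = 197.3 − 104.8 = 92.53 N, so equilibrium requires friction f = -92.53 N (down-slope).
The limit of static friction is μ_s N = 138.4 N.
|f_req| = 92.53 ≤ 138.4 N → the machine part is in equilibrium; friction equals the required value.

f ≈ 92.5 N (down the incline)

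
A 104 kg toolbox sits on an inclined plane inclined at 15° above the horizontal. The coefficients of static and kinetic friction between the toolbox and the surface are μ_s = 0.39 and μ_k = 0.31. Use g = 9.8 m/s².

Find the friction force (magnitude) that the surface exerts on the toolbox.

The normal reaction is N = m g cos θ = 984.5 N.
Along the slope the weight component is m g sin θ = 263.8 N; friction must supply exactly this, acting up-slope.
Static friction can supply at most μ_s N = 383.9 N.
Since |263.8| ≤ 383.9 N, static friction is sufficient; f equals the required value, not μ_s N.

f ≈ 264 N (up the incline)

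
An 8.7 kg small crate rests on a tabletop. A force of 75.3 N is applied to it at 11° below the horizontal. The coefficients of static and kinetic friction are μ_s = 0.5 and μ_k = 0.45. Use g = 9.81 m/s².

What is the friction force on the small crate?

N = m g + P sin α = 85.35 + 75.3×sin 11° = 99.71 N.
Horizontally, friction must balance P cos α = 73.92 N.
μ_s N = 0.5 × 99.71 = 49.86 N.
73.92 > 49.86 N → the small crate slides; f = μ_k N = 0.45×99.71 = 44.9 N.

f ≈ 44.9 N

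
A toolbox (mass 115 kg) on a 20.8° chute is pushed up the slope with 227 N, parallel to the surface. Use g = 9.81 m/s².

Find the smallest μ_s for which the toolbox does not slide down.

N = m g cos θ = 1055 N.
Friction must make up the shortfall along the incline: f = m g sin θ − P = 400.6 − 227 = 173.6 N.
At the threshold f = μ_s N, so μ_s,min = 173.6/1055 = 0.165.

μ_s,min ≈ 0.165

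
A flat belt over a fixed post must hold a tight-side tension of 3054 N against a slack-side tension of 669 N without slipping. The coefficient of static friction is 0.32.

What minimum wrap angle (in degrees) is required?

β_min ≈ 272°

T₂/T₁ = e^{μβ} → β = ln(T₂/T₁)/μ.
β = ln(3054/669)/0.32 = 1.518/0.32 = 4.745 rad.
In degrees: β = 4.745 × 180/π = 272°.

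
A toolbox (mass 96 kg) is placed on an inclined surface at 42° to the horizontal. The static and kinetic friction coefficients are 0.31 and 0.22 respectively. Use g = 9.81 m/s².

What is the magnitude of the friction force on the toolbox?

Perpendicular to the surface, N = m g cos θ = 96·9.81·cos 42° = 699.9 N.
Along the slope the weight component is m g sin θ = 630.2 N; friction must supply exactly this, acting up-slope.
The static-friction ceiling is μ_s N = 0.31 × 699.9 = 217 N.
Since |630.2| > 217 N, static friction cannot hold it; the toolbox slides down the incline and kinetic friction applies: f = μ_k N = 0.22 × 699.9 = 154 N.

f ≈ 154 N (up the incline)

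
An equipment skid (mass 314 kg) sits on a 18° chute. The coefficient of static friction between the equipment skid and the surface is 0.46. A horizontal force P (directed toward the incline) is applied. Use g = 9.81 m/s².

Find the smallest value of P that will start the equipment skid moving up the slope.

At impending motion up the slope, friction acts down-slope at its limit: f = μ_s N.
Perpendicular to the incline: N = m g cos θ + P sin θ.
Along the incline: P cos θ = m g sin θ + μ_s N = m g sin θ + μ_s (m g cos θ + P sin θ).
Solving, P (cos θ − μ_s sin θ) = m g (sin θ + μ_s cos θ), so P = 314×9.81×(sin 18° + 0.46 cos 18°)/(cos 18° − 0.46 sin 18°) = 3080×0.7465/0.8089 = 2840 N.

P ≈ 2840 N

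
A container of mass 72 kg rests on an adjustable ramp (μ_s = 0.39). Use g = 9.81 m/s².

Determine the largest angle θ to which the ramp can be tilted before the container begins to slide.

At the slip threshold, m g sin θ = μ_s · m g cos θ, so tan θ = μ_s.
θ_max = arctan(0.39) = 21.3°.

θ_max ≈ 21.3°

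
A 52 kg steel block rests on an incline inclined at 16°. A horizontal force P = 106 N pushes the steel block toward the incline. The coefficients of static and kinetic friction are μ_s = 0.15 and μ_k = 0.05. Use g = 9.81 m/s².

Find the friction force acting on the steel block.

Normal direction: N = m g cos θ + P sin θ = 519.6 N.
Along the incline, the net driving force (taking up-slope positive) is P cos θ − m g sin θ = 101.9 − 140.6 = -38.71 N, so equilibrium requires friction f = 38.71 N (up-slope).
Maximum static friction: μ_s N = 0.15 × 519.6 = 77.94 N.
|f_req| = 38.71 ≤ 77.94 N → the steel block is in equilibrium; friction equals the required value.

f ≈ 38.7 N (up the incline)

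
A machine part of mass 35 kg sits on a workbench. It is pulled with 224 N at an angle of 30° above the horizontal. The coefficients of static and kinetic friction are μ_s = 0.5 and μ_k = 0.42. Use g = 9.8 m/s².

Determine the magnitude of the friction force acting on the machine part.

N = m g − P sin α = 343 − 224×sin 30° = 231 N.
For equilibrium, f = P cos α = 224×cos 30° = 194 N.
The static-friction limit is μ_s N = 115.5 N.
The required friction exceeds μ_s N, so the machine part moves and f = μ_k N = 97 N.

f ≈ 97 N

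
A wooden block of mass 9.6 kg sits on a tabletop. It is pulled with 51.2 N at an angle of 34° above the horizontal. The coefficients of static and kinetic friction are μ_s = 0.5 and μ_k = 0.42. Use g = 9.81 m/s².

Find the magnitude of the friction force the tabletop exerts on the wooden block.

f ≈ 27.5 N

Vertical equilibrium gives N = m g − P sin α = 65.55 N.
Horizontally, friction must balance P cos α = 42.45 N.
μ_s N = 0.5 × 65.55 = 32.77 N.
The required friction exceeds μ_s N, so the wooden block moves and f = μ_k N = 27.5 N.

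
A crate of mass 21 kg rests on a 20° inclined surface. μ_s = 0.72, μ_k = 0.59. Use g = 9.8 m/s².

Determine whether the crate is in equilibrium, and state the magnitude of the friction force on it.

f ≈ 70.4 N

N = m g cos θ = 193 N.
Down-slope weight component: m g sin θ = 70.4 N.
μ_s N = 139 N.
70.4 ≤ 139 N, so it stays put; friction = 70.4 N.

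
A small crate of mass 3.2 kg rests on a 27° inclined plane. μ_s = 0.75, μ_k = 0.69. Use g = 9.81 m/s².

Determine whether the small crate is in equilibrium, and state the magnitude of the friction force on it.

N = m g cos θ = 28 N.
Down-slope weight component: m g sin θ = 14.3 N.
μ_s N = 21 N.
14.3 ≤ 21 N, so it stays put; friction = 14.3 N.

f ≈ 14.3 N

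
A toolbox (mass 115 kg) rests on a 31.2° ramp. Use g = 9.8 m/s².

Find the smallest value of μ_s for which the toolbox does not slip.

At the slip threshold m g sin θ = μ_s m g cos θ, so μ_s,min = tan θ.
μ_s,min = tan 31.2° = 0.606.

μ_s,min ≈ 0.606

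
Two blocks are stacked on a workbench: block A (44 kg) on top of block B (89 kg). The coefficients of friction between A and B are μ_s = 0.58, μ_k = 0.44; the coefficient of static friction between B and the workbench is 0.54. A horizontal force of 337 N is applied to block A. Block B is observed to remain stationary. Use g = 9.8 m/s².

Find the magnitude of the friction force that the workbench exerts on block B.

The normal force B exerts on A is simply A's weight, N₁ = 431.2 N.
So the A–B interface can sustain at most μ_s N₁ = 250.1 N of static friction.
Since P = 337 N > 250.1 N, A slides on B; the A–B friction is kinetic: f₁ = μ_k N₁ = 0.44×431.2 = 190 N.
By Newton's third law B feels 190 N forward from A. With B stationary, the floor's static friction on B balances it: f₂ = 190 N (well within μ_s(m_A+m_B)g = 703.8 N).

f ≈ 190 N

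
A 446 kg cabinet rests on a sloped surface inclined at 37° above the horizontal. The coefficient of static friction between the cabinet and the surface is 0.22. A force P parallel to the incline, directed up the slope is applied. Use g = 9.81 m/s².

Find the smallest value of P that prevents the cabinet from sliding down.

P_min ≈ 1860 N

The cabinet tends to slide down (tan θ > μ_s), so at the point of impending slip friction acts up-slope at its limit: f = μ_s N.
P is parallel to the surface, so N = m g cos θ = 3490 N.
Along the incline: P + μ_s N = m g sin θ, so P = 2630 − 0.22×3490 = 1860 N.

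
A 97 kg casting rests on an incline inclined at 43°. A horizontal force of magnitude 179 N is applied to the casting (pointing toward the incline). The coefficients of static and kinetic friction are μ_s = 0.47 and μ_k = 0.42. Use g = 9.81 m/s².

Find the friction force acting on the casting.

f ≈ 344 N (up the incline)

Normal direction: N = m g cos θ + P sin θ = 818 N.
Parallel to the incline: P cos θ − m g sin θ = 130.9 − 649 = -518.1 N; the friction needed to balance this is 518.1 N acting up the slope.
The limit of static friction is μ_s N = 384.5 N.
|f_req| = 518.1 > 384.5 N → the casting slides down the incline; f = μ_k N = 0.42 × 818 = 344 N.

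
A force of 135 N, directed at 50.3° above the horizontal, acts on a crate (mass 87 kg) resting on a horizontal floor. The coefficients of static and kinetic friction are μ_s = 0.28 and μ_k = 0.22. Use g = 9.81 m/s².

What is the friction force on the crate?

The vertical component of P reduces the normal force: N = m g − P sin α = 853.5 − 103.9 = 749.6 N.
Horizontally, friction must balance P cos α = 86.23 N.
μ_s N = 0.28 × 749.6 = 209.9 N.
86.23 ≤ 209.9 N → static; friction equals the required 86.2 N.

f ≈ 86.2 N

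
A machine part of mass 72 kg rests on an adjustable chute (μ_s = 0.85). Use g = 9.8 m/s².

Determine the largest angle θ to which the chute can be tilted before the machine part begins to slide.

At the slip threshold, m g sin θ = μ_s · m g cos θ, so tan θ = μ_s.
θ_max = arctan(0.85) = 40.4°.

θ_max ≈ 40.4°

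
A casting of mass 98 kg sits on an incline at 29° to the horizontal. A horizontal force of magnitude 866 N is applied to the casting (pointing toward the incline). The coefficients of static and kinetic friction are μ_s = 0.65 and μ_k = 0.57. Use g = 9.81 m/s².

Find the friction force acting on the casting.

Normal direction: N = m g cos θ + P sin θ = 1261 N.
Parallel to the incline: P cos θ − m g sin θ = 757.4 − 466.1 = 291.3 N; the friction needed to balance this is 291.3 N acting down the slope.
Maximum static friction: μ_s N = 0.65 × 1261 = 819.4 N.
Since 291.3 N is within the 819.4 N limit, the casting stays put and friction is exactly 291 N.

f ≈ 291 N (down the incline)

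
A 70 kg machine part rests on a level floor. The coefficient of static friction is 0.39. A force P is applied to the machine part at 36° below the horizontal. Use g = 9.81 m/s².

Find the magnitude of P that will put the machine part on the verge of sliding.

P ≈ 462 N

N = m g + P sin α (the push presses the machine part into the level floor).
At impending slip, P cos α = μ_s N = μ_s (m g + P sin α).
Solving: P (cos α − μ_s sin α) = μ_s m g → P = 0.39×687/(cos 36° − 0.39 sin 36°) = 268/0.5798 = 462 N.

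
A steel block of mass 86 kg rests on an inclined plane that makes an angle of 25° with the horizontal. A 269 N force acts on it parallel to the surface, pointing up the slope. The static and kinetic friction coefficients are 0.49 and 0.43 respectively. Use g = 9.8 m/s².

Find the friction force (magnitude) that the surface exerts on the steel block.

The normal reaction is N = m g cos θ = 763.8 N.
Parallel to the incline, ΣF = 0 gives f = m g sin θ − P = 356.2 − 269 = 87.18 N (up-slope positive).
Maximum static friction available: μ_s N = 0.49 × 763.8 = 374.3 N.
Since |87.18| ≤ 374.3 N, no slip — friction simply equals what equilibrium demands.

f ≈ 87.2 N (up the incline)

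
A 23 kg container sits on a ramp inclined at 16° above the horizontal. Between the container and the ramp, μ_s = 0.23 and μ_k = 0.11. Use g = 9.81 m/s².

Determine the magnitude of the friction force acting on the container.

The normal reaction is N = m g cos θ = 216.9 N.
Along the slope the weight component is m g sin θ = 62.19 N; friction must supply exactly this, acting up-slope.
The static-friction ceiling is μ_s N = 0.23 × 216.9 = 49.88 N.
Since |62.19| > 49.88 N, static friction cannot hold it; the container slides down the incline and kinetic friction applies: f = μ_k N = 0.11 × 216.9 = 23.9 N.

f ≈ 23.9 N (up the incline)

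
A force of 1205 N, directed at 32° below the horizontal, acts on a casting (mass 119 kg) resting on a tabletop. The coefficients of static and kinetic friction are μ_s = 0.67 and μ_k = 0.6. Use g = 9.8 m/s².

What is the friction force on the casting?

Vertical equilibrium gives N = m g + P sin α = 1805 N.
For equilibrium, f = P cos α = 1205×cos 32° = 1022 N.
μ_s N = 0.67 × 1805 = 1209 N.
1022 ≤ 1209 N → static; friction equals the required 1020 N.

f ≈ 1020 N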